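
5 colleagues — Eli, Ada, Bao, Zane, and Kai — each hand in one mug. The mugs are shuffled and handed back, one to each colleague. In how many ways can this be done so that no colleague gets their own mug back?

44

This is the derangement count D_5: permutations of 5 items with no fixed point.
By inclusion–exclusion this is Σ_{j=0}^{5} (−1)^j C(5,j)·(5−j)!.
Computing: 120 − 120 + 60 − 20 + 5 − 1 = 44.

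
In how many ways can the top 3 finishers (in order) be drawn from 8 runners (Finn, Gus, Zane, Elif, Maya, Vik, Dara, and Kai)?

This is an ordered selection of 3 from 8: P(8,3).
That gives 8 × 7 × 6 = 336.

336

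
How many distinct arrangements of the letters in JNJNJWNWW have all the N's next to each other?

Treat the 3 copies of N as a single block. The multiset to arrange is then {NNN, J, J, J, W, W, W}, 7 items in all.
That gives (7)!/(3!·3!) = 140 arrangements.

140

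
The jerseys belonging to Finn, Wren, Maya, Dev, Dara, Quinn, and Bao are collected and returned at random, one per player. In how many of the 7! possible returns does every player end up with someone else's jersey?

Let Aᵢ be the assignments in which player i gets their old jersey. We want the size of the complement of A₁∪…∪A_7.
By inclusion–exclusion this is Σ_{j=0}^{7} (−1)^j C(7,j)·(7−j)!.
Computing: 5040 − 5040 + 2520 − 840 + 210 − 42 + 7 − 1 = 1854.

1854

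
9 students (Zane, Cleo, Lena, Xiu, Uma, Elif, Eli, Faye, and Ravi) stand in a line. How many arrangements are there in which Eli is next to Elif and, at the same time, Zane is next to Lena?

Treat {Eli,Elif} as one block (2 orders) and {Zane,Lena} as another (2 orders).
That leaves 7 units to arrange: 2 × 2 × 7! = 4 × 5040 = 20160.

20160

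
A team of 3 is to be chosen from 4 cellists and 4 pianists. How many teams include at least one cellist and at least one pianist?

48

Total 3-person selections from all 8: C(8,3) = 56.
Subtract selections that omit an entire group: no cellists → C(4,3) = 4; no pianists → C(4,3) = 4.
Both groups omitted at once is impossible, so 56 − 8 = 48.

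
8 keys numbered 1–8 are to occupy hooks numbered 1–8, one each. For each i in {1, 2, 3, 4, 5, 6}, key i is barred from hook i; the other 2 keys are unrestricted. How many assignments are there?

Let Aᵢ (for 1 ≤ i ≤ 6) be the placements that put key i in its forbidden hook. Any j of these fix j positions, leaving (8−j)! ways to fill the rest, and there are C(6,j) ways to pick which j.
By inclusion–exclusion, the number of valid placements is Σ_{j=0}^{6} (−1)^j C(6,j)·(8−j)!.
Computing: 40320 − 30240 + 10800 − 2400 + 360 − 36 + 2 = 18806.

18806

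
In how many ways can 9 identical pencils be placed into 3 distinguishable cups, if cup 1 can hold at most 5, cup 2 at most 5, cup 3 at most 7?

Ignoring the caps, the number of non-negative solutions to x_1+…+x_3 = 9 is C(11,2) = 55.
Subtract solutions that violate a single cap (substitute x_i' = x_i − (cap_i+1)): x_1 ≥ 6 gives C(5,2) = 10; x_2 ≥ 6 gives C(5,2) = 10; x_3 ≥ 8 gives C(3,2) = 3. Together 23.
No two caps can be exceeded simultaneously, so the pair terms are all 0.
By inclusion–exclusion the count is 55 − 23 + 0 = 32.

32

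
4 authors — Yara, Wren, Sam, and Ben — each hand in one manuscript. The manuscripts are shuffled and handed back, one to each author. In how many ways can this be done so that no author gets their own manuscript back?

9

Let Aᵢ be the assignments in which author i gets their own manuscript. We want the size of the complement of A₁∪…∪A_4.
By inclusion–exclusion this is Σ_{j=0}^{4} (−1)^j C(4,j)·(4−j)!.
Computing: 24 − 24 + 12 − 4 + 1 = 9.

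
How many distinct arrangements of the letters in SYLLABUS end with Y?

Fix Y in the last position and arrange the remaining 7 letters.
Those 7 letters have L appearing twice and S appearing twice, giving (7)!/(2!·2!) = 1260.

1260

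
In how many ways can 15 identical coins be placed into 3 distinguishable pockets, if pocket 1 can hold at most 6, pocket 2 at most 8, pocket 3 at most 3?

Without the upper bounds there are C(17,2) = 136 ways to split 15 among 3 pockets.
Subtract solutions that violate a single cap (substitute x_i' = x_i − (cap_i+1)): x_1 ≥ 7 gives C(10,2) = 45; x_2 ≥ 9 gives C(8,2) = 28; x_3 ≥ 4 gives C(13,2) = 78. Together 151.
Add back pairs where two caps are both exceeded: 0 + 15 + 6 = 21.
By inclusion–exclusion the count is 136 − 151 + 21 = 6.

6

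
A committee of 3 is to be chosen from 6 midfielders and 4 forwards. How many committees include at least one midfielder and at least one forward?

96

With no constraint there are C(10,3) = 120 possible selections.
Selections missing a whole group: no midfielders → C(4,3) = 4; no forwards → C(6,3) = 20.
Both groups omitted at once is impossible, so 120 − 24 = 96.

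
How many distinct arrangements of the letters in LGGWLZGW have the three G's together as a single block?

180

Treat the 3 copies of G as a single block. The multiset to arrange is then {GGG, L, L, W, W, Z}, 6 items in all.
That gives (6)!/(2!·2!) = 180 arrangements.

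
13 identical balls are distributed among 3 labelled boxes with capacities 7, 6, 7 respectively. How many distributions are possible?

By stars and bars, unrestricted non-negative solutions to x_1+…+x_3 = 13 number C(13+2,2) = 105.
Subtract solutions that violate a single cap (substitute x_i' = x_i − (cap_i+1)): x_1 ≥ 8 gives C(7,2) = 21; x_2 ≥ 7 gives C(8,2) = 28; x_3 ≥ 8 gives C(7,2) = 21. Together 70.
No two caps can be exceeded simultaneously, so the pair terms are all 0.
By inclusion–exclusion the count is 105 − 70 + 0 = 35.

35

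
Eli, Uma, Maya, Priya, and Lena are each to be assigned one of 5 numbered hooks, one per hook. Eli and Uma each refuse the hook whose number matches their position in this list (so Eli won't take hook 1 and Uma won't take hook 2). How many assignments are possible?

78

Let Aᵢ (for i ∈ {1, 2}) be the placements that put person i in their forbidden hook. Any j of these fix j positions, leaving (5−j)! ways to fill the rest, and there are C(2,j) ways to pick which j.
By inclusion–exclusion, the number of valid placements is Σ_{j=0}^{2} (−1)^j C(2,j)·(5−j)!.
Computing: 120 − 48 + 6 = 78.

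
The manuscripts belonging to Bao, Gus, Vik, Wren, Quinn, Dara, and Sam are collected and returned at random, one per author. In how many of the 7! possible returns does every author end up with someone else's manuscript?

1854

This is the derangement count D_7: permutations of 7 items with no fixed point.
By inclusion–exclusion this is Σ_{j=0}^{7} (−1)^j C(7,j)·(7−j)!.
Computing: 5040 − 5040 + 2520 − 840 + 210 − 42 + 7 − 1 = 1854.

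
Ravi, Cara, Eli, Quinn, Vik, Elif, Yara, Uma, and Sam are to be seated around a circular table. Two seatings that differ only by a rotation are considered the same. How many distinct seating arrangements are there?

Fix one person's seat to break rotational symmetry; the remaining 8 people can be arranged in (8)! = 40320 ways.

40320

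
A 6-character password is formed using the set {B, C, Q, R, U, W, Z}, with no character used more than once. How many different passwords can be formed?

This is a permutation of 6 out of 7: P(7,6) = 7!/1!.
7 × 6 × 5 × 4 × 3 × 2 = 5040.

5040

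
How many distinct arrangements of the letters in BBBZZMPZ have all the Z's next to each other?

Treat the 3 copies of Z as a single block. The multiset to arrange is then {ZZZ, B, B, B, M, P}, 6 items in all.
That gives (6)!/(3!) = 120 arrangements.

120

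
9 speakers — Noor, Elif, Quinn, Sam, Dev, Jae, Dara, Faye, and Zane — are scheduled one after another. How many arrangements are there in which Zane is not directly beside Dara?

282240

Of the 9! = 362880 arrangements, those with Zane and Dara adjacent number 2 × 8! = 80640 (treat the pair as a block with 2 internal orders).
So 362880 − 80640 = 282240 arrangements keep them apart.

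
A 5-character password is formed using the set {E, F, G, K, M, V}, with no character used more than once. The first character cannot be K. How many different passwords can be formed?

The first character has 6−1 = 5 choices (anything except K).
The remaining 4 characters are filled from the other 5 symbols without repetition: 5 × 4 × 3 × 2 = 120.
Total: 5 × 120 = 600.

600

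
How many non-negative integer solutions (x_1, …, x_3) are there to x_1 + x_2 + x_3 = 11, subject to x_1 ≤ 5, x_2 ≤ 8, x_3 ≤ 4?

24

By stars and bars, unrestricted non-negative solutions to x_1+…+x_3 = 11 number C(11+2,2) = 78.
Subtract solutions that violate a single cap (substitute x_i' = x_i − (cap_i+1)): x_1 ≥ 6 gives C(7,2) = 21; x_2 ≥ 9 gives C(4,2) = 6; x_3 ≥ 5 gives C(8,2) = 28. Together 55.
Add back pairs where two caps are both exceeded: 0 + 1 + 0 = 1.
By inclusion–exclusion the count is 78 − 55 + 1 = 24.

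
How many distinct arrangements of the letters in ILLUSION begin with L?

2520

With the first slot taken by L, it remains to arrange the other 7 letters (ILUSION).
Those 7 letters have I appearing twice, giving (7)!/(2!) = 2520.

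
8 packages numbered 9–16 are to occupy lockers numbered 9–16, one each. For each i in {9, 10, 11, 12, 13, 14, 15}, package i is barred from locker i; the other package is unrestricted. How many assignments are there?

16687

Let Aᵢ (for 9 ≤ i ≤ 15) be the placements that put package i in its forbidden locker. Any j of these fix j positions, leaving (8−j)! ways to fill the rest, and there are C(7,j) ways to pick which j.
By inclusion–exclusion, the number of valid placements is Σ_{j=0}^{7} (−1)^j C(7,j)·(8−j)!.
Computing: 40320 − 35280 + 15120 − 4200 + 840 − 126 + 14 − 1 = 16687.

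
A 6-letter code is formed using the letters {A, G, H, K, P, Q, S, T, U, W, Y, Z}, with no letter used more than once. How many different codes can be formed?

With no repetition, fill the 6 letters in order: 12 choices, then 11, down to 7.
That product is 12 × 11 × 10 × 9 × 8 × 7 = 665280.

665280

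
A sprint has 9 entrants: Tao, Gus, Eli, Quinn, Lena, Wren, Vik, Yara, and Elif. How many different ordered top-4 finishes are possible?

There are 9 choices for 1st place, 8 for 2nd, and so on down to 6 for position 4.
That gives 9 × 8 × 7 × 6 = 3024.

3024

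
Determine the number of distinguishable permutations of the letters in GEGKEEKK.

560

Letter multiplicities in GEGKEEKK: E×3, G×2, K×3.
Dividing 8! = 40320 by 3!·3!·2! = 72 for the repeated letters gives 560.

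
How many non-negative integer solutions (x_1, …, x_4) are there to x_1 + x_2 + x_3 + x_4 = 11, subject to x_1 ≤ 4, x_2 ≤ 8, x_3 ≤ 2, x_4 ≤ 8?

Without the upper bounds there are C(14,3) = 364 ways to split 11 among 4 variables.
Subtract solutions that violate a single cap (substitute x_i' = x_i − (cap_i+1)): x_1 ≥ 5 gives C(9,3) = 84; x_2 ≥ 9 gives C(5,3) = 10; x_3 ≥ 3 gives C(11,3) = 165; x_4 ≥ 9 gives C(5,3) = 10. Together 269.
Add back pairs where two caps are both exceeded: 0 + 20 + 0 + 0 + 0 + 0 = 20.
By inclusion–exclusion the count is 364 − 269 + 20 = 115.

115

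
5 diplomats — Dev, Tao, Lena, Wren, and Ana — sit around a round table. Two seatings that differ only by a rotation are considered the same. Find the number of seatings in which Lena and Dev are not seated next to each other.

12

Without the restriction there are (4)! = 24 seatings.
Those with Lena next to Dev: fuse the pair into one unit and seat 4 units around a circle — 2·(3)! = 12.
Subtracting, 24 − 12 = 12.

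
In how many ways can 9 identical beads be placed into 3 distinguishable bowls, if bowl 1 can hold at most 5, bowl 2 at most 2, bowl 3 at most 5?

By stars and bars, unrestricted non-negative solutions to x_1+…+x_3 = 9 number C(9+2,2) = 55.
Subtract solutions that violate a single cap (substitute x_i' = x_i − (cap_i+1)): x_1 ≥ 6 gives C(5,2) = 10; x_2 ≥ 3 gives C(8,2) = 28; x_3 ≥ 6 gives C(5,2) = 10. Together 48.
Add back pairs where two caps are both exceeded: 1 + 0 + 1 = 2.
By inclusion–exclusion the count is 55 − 48 + 2 = 9.

9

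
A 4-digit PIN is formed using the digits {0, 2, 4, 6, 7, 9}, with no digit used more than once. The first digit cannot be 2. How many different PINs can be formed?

300

The first digit has 6−1 = 5 choices (anything except 2).
The remaining 3 digits are filled from the other 5 symbols without repetition: 5 × 4 × 3 = 60.
Total: 5 × 60 = 300.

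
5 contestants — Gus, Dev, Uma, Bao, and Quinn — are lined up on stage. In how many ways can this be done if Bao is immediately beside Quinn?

Glue Bao and Quinn into one block (2 internal orders), leaving 4 units to arrange in a row.
That gives 2 × 4! = 2 × 24 = 48.

48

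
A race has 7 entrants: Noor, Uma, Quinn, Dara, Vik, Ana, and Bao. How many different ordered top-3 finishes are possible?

210

There are 7 choices for 1st place, 6 for 2nd, and 5 for 3rd.
That gives 7 × 6 × 5 = 210.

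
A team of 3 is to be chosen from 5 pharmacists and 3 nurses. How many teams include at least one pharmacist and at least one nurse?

45

With no constraint there are C(8,3) = 56 possible selections.
Subtract selections that omit an entire group: no pharmacists → C(3,3) = 1; no nurses → C(5,3) = 10.
Both groups omitted at once is impossible, so 56 − 11 = 45.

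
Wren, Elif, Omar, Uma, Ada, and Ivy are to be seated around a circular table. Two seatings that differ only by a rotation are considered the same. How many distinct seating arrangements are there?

Fix one person's seat to break rotational symmetry; the remaining 5 people can be arranged in (5)! = 120 ways.

120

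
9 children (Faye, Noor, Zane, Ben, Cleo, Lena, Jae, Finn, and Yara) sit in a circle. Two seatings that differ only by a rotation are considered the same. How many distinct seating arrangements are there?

Seat Faye anywhere (absorbing the rotational symmetry), then permute the other 8: (8)! = 40320.

40320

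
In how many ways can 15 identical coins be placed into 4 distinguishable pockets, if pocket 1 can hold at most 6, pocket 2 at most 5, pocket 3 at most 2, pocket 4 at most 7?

46

Without the upper bounds there are C(18,3) = 816 ways to split 15 among 4 pockets.
Subtract solutions that violate a single cap (substitute x_i' = x_i − (cap_i+1)): x_1 ≥ 7 gives C(11,3) = 165; x_2 ≥ 6 gives C(12,3) = 220; x_3 ≥ 3 gives C(15,3) = 455; x_4 ≥ 8 gives C(10,3) = 120. Together 960.
Add back pairs where two caps are both exceeded: 10 + 56 + 1 + 84 + 4 + 35 = 190.
By inclusion–exclusion the count is 816 − 960 + 190 = 46.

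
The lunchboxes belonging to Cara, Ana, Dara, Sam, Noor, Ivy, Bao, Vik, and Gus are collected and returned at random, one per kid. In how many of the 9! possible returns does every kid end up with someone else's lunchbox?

133496

Let Aᵢ be the assignments in which kid i gets their own lunchbox. We want the size of the complement of A₁∪…∪A_9.
By inclusion–exclusion this is Σ_{j=0}^{9} (−1)^j C(9,j)·(9−j)!.
Computing: 362880 − 362880 + 181440 − 60480 + 15120 − 3024 + 504 − 72 + 9 − 1 = 133496.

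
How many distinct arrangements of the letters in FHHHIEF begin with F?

120

With the first slot taken by F, it remains to arrange the other 6 letters (HHHIEF).
Those 6 letters have H appearing 3 times, giving (6)!/(3!) = 120.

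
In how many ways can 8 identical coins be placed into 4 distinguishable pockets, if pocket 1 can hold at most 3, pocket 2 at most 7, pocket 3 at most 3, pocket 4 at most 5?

By stars and bars, unrestricted non-negative solutions to x_1+…+x_4 = 8 number C(8+3,3) = 165.
Subtract solutions that violate a single cap (substitute x_i' = x_i − (cap_i+1)): x_1 ≥ 4 gives C(7,3) = 35; x_2 ≥ 8 gives C(3,3) = 1; x_3 ≥ 4 gives C(7,3) = 35; x_4 ≥ 6 gives C(5,3) = 10. Together 81.
Add back pairs where two caps are both exceeded: 0 + 1 + 0 + 0 + 0 + 0 = 1.
By inclusion–exclusion the count is 165 − 81 + 1 = 85.

85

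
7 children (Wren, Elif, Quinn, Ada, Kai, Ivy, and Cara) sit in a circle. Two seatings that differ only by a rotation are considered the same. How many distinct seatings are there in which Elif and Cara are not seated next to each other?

All circular seatings of 7 people number (6)! = 720.
Seatings with Elif beside Cara: treat them as a block with 2 internal orders, giving 2 × (5)! = 240.
Subtracting, 720 − 240 = 480.

480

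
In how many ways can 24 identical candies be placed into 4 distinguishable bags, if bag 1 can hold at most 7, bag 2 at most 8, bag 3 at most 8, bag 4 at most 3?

10

By stars and bars, unrestricted non-negative solutions to x_1+…+x_4 = 24 number C(24+3,3) = 2925.
Subtract solutions that violate a single cap (substitute x_i' = x_i − (cap_i+1)): x_1 ≥ 8 gives C(19,3) = 969; x_2 ≥ 9 gives C(18,3) = 816; x_3 ≥ 9 gives C(18,3) = 816; x_4 ≥ 4 gives C(23,3) = 1771. Together 4372.
Add back pairs where two caps are both exceeded: 120 + 120 + 455 + 84 + 364 + 364 = 1507.
Subtract triples: 0 + 20 + 20 + 10 = 50.
By inclusion–exclusion the count is 2925 − 4372 + 1507 − 50 = 10.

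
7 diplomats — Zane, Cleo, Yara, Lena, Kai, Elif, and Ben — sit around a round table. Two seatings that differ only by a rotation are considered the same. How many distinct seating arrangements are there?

720

Fix one person's seat to break rotational symmetry; the remaining 6 people can be arranged in (6)! = 720 ways.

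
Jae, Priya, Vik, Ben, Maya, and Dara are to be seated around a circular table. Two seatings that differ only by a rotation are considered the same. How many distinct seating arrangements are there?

Fix one person's seat to break rotational symmetry; the remaining 5 people can be arranged in (5)! = 120 ways.

120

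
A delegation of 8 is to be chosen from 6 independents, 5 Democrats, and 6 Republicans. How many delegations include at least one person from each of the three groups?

With no constraint there are C(17,8) = 24310 possible selections.
Selections missing a whole group: no independents → C(11,8) = 165; no Democrats → C(12,8) = 495; no Republicans → C(11,8) = 165.
Add back selections omitting two groups (i.e. drawn from a single group): C(6,8) + C(5,8) + C(6,8) = 0.
By inclusion–exclusion: 24310 − 825 + 0 = 23485.

23485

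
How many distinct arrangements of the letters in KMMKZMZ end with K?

With the last slot taken by K, it remains to arrange the other 6 letters (MMKZMZ).
Those 6 letters have M appearing 3 times and Z appearing twice, giving (6)!/(3!·2!) = 60.

60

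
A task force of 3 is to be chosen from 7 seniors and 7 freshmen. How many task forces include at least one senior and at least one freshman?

Total 3-person selections from all 14: C(14,3) = 364.
Subtract selections that omit an entire group: no seniors → C(7,3) = 35; no freshmen → C(7,3) = 35.
Both groups omitted at once is impossible, so 364 − 70 = 294.

294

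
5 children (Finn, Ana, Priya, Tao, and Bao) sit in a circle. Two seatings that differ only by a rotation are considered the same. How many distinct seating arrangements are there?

Around a circle, 5 distinct people have 5!/5 = (4)! = 24 rotationally distinct seatings.

24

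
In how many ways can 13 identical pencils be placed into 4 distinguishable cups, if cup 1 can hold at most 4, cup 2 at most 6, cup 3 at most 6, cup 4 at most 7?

180

Without the upper bounds there are C(16,3) = 560 ways to split 13 among 4 cups.
Subtract solutions that violate a single cap (substitute x_i' = x_i − (cap_i+1)): x_1 ≥ 5 gives C(11,3) = 165; x_2 ≥ 7 gives C(9,3) = 84; x_3 ≥ 7 gives C(9,3) = 84; x_4 ≥ 8 gives C(8,3) = 56. Together 389.
Add back pairs where two caps are both exceeded: 4 + 4 + 1 + 0 + 0 + 0 = 9.
By inclusion–exclusion the count is 560 − 389 + 9 = 180.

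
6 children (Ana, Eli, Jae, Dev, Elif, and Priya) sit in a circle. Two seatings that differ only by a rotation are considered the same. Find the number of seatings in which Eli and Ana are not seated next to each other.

All circular seatings of 6 people number (5)! = 120.
Seatings with Eli beside Ana: treat them as a block with 2 internal orders, giving 2 × (4)! = 48.
Subtracting, 120 − 48 = 72.

72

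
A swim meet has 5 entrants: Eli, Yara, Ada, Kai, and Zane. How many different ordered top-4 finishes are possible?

120

This is an ordered selection of 4 from 5: P(5,4).
That gives 5 × 4 × 3 × 2 = 120.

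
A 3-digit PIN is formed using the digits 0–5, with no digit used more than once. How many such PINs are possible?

120

Choose and order 3 of the 6 symbols: the first digit has 6 options, the next 5, then 4.
That product is 6 × 5 × 4 = 120.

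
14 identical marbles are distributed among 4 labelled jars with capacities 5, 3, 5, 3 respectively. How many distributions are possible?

10

By stars and bars, unrestricted non-negative solutions to x_1+…+x_4 = 14 number C(14+3,3) = 680.
Subtract solutions that violate a single cap (substitute x_i' = x_i − (cap_i+1)): x_1 ≥ 6 gives C(11,3) = 165; x_2 ≥ 4 gives C(13,3) = 286; x_3 ≥ 6 gives C(11,3) = 165; x_4 ≥ 4 gives C(13,3) = 286. Together 902.
Add back pairs where two caps are both exceeded: 35 + 10 + 35 + 35 + 84 + 35 = 234.
Subtract triples: 0 + 1 + 0 + 1 = 2.
By inclusion–exclusion the count is 680 − 902 + 234 − 2 = 10.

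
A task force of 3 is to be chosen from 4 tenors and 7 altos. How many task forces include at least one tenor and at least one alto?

126

Total 3-person selections from all 11: C(11,3) = 165.
Subtract selections that omit an entire group: no tenors → C(7,3) = 35; no altos → C(4,3) = 4.
Both groups omitted at once is impossible, so 165 − 39 = 126.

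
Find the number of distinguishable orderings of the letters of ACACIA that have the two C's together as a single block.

Treat the 2 copies of C as a single block. The multiset to arrange is then {CC, A, A, A, I}, 5 items in all.
That gives (5)!/(3!) = 20 arrangements.

20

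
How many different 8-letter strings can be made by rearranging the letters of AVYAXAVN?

3360

The 8 letters of AVYAXAVN have repeats: A appearing 3 times and V appearing twice.
So there are 8! / (3!·2!) = 3360 distinguishable arrangements.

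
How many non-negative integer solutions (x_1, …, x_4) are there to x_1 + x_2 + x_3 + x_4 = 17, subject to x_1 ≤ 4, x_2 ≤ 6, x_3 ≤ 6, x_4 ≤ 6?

55

Without the upper bounds there are C(20,3) = 1140 ways to split 17 among 4 variables.
Subtract solutions that violate a single cap (substitute x_i' = x_i − (cap_i+1)): x_1 ≥ 5 gives C(15,3) = 455; x_2 ≥ 7 gives C(13,3) = 286; x_3 ≥ 7 gives C(13,3) = 286; x_4 ≥ 7 gives C(13,3) = 286. Together 1313.
Add back pairs where two caps are both exceeded: 56 + 56 + 56 + 20 + 20 + 20 = 228.
By inclusion–exclusion the count is 1140 − 1313 + 228 = 55.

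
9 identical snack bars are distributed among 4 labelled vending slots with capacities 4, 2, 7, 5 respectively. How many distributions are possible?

By stars and bars, unrestricted non-negative solutions to x_1+…+x_4 = 9 number C(9+3,3) = 220.
Subtract solutions that violate a single cap (substitute x_i' = x_i − (cap_i+1)): x_1 ≥ 5 gives C(7,3) = 35; x_2 ≥ 3 gives C(9,3) = 84; x_3 ≥ 8 gives C(4,3) = 4; x_4 ≥ 6 gives C(6,3) = 20. Together 143.
Add back pairs where two caps are both exceeded: 4 + 0 + 0 + 0 + 1 + 0 = 5.
By inclusion–exclusion the count is 220 − 143 + 5 = 82.

82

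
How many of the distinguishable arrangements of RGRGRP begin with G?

Fix G in the first position and arrange the remaining 5 letters.
Those 5 letters have R appearing 3 times, giving (5)!/(3!) = 20.

20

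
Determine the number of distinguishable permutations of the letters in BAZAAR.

120

Letter multiplicities in BAZAAR: A×3, B×1, R×1, Z×1.
So there are 6! / (3!) = 120 distinguishable arrangements.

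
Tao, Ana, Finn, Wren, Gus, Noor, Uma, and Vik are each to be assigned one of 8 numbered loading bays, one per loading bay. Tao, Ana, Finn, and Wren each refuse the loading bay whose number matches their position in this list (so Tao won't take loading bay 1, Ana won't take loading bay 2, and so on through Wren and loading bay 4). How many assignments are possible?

Let Aᵢ (for 1 ≤ i ≤ 4) be the placements that put person i in their forbidden loading bay. Any j of these fix j positions, leaving (8−j)! ways to fill the rest, and there are C(4,j) ways to pick which j.
By inclusion–exclusion, the number of valid placements is Σ_{j=0}^{4} (−1)^j C(4,j)·(8−j)!.
Computing: 40320 − 20160 + 4320 − 480 + 24 = 24024.

24024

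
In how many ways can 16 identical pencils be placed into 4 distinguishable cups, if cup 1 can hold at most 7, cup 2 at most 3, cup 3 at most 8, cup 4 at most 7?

155

Ignoring the caps, the number of non-negative solutions to x_1+…+x_4 = 16 is C(19,3) = 969.
Subtract solutions that violate a single cap (substitute x_i' = x_i − (cap_i+1)): x_1 ≥ 8 gives C(11,3) = 165; x_2 ≥ 4 gives C(15,3) = 455; x_3 ≥ 9 gives C(10,3) = 120; x_4 ≥ 8 gives C(11,3) = 165. Together 905.
Add back pairs where two caps are both exceeded: 35 + 0 + 1 + 20 + 35 + 0 = 91.
By inclusion–exclusion the count is 969 − 905 + 91 = 155.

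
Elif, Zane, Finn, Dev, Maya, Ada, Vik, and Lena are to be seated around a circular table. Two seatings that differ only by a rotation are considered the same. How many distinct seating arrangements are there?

5040

Fix one person's seat to break rotational symmetry; the remaining 7 people can be arranged in (7)! = 5040 ways.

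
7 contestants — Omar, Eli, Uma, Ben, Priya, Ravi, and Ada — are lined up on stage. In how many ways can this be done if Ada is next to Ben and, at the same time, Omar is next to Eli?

480

Treat {Ada,Ben} as one block (2 orders) and {Omar,Eli} as another (2 orders).
That leaves 5 units to arrange: 2 × 2 × 5! = 4 × 120 = 480.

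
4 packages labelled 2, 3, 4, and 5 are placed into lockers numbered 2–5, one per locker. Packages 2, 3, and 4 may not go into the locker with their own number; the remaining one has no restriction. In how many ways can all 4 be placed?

11

Let Aᵢ (for i ∈ {2, 3, 4}) be the placements that put package i in its forbidden locker. Any j of these fix j positions, leaving (4−j)! ways to fill the rest, and there are C(3,j) ways to pick which j.
By inclusion–exclusion, the number of valid placements is Σ_{j=0}^{3} (−1)^j C(3,j)·(4−j)!.
Computing: 24 − 18 + 6 − 1 = 11.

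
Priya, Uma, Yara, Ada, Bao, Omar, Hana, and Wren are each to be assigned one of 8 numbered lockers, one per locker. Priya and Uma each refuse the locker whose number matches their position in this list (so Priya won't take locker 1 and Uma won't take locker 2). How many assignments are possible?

Let Aᵢ (for i ∈ {1, 2}) be the placements that put person i in their forbidden locker. Any j of these fix j positions, leaving (8−j)! ways to fill the rest, and there are C(2,j) ways to pick which j.
By inclusion–exclusion, the number of valid placements is Σ_{j=0}^{2} (−1)^j C(2,j)·(8−j)!.
Computing: 40320 − 10080 + 720 = 30960.

30960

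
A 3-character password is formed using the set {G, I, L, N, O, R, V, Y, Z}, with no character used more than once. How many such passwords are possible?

504

Choose and order 3 of the 9 symbols: the first character has 9 options, the next 8, then 7.
That product is 9 × 8 × 7 = 504.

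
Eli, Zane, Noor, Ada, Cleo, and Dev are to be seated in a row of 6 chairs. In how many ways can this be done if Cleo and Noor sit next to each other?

240

Place the 4 others and the Cleo-Noor pair as 5 objects in a line; the pair has 2 internal arrangements.
So the count is 2·(5)! = 240.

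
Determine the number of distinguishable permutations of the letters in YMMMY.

YMMMY has 5 letters with M appearing 3 times and Y appearing twice.
Dividing 5! = 120 by 3!·2! = 12 for the repeated letters gives 10.

10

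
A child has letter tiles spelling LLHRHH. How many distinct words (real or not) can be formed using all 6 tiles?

The 6 letters of LLHRHH have repeats: H appearing 3 times and L appearing twice.
Dividing 6! = 720 by 3!·2! = 12 for the repeated letters gives 60.

60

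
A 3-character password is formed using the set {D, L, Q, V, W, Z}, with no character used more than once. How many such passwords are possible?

Choose and order 3 of the 6 symbols: the first character has 6 options, the next 5, then 4.
6 × 5 × 4 = 120.

120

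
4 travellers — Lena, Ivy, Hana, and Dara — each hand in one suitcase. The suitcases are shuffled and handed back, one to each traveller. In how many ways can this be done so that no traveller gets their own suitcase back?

This is the derangement count D_4: permutations of 4 items with no fixed point.
By inclusion–exclusion this is Σ_{j=0}^{4} (−1)^j C(4,j)·(4−j)!.
Computing: 24 − 24 + 12 − 4 + 1 = 9.

9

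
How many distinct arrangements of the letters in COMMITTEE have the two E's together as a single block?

Treat the 2 copies of E as a single block. The multiset to arrange is then {EE, C, I, M, M, O, T, T}, 8 items in all.
That gives (8)!/(2!·2!) = 10080 arrangements.

10080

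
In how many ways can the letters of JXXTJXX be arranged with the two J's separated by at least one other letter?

There are 7!/(4!·2!) = 105 arrangements of JXXTJXX in total.
If the two J's are adjacent, glue them into one block, leaving 6 items to arrange: (6)!/(4!) = 30 ways.
Subtracting, 105 − 30 = 75 arrangements keep the J's apart.

75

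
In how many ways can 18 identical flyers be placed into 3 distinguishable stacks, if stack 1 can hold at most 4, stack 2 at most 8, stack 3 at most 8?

Ignoring the caps, the number of non-negative solutions to x_1+…+x_3 = 18 is C(20,2) = 190.
Subtract solutions that violate a single cap (substitute x_i' = x_i − (cap_i+1)): x_1 ≥ 5 gives C(15,2) = 105; x_2 ≥ 9 gives C(11,2) = 55; x_3 ≥ 9 gives C(11,2) = 55. Together 215.
Add back pairs where two caps are both exceeded: 15 + 15 + 1 = 31.
By inclusion–exclusion the count is 190 − 215 + 31 = 6.

6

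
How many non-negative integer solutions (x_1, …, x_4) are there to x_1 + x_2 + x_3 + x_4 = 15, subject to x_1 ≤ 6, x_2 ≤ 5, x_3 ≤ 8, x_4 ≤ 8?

275

By stars and bars, unrestricted non-negative solutions to x_1+…+x_4 = 15 number C(15+3,3) = 816.
Subtract solutions that violate a single cap (substitute x_i' = x_i − (cap_i+1)): x_1 ≥ 7 gives C(11,3) = 165; x_2 ≥ 6 gives C(12,3) = 220; x_3 ≥ 9 gives C(9,3) = 84; x_4 ≥ 9 gives C(9,3) = 84. Together 553.
Add back pairs where two caps are both exceeded: 10 + 0 + 0 + 1 + 1 + 0 = 12.
By inclusion–exclusion the count is 816 − 553 + 12 = 275.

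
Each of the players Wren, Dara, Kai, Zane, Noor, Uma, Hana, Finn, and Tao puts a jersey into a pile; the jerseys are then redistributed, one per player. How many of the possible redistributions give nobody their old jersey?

133496

Count assignments avoiding every fixed point. For any j of the 9 players fixed to their old jersey, the other 9−j can be arranged in (9−j)! ways.
By inclusion–exclusion this is Σ_{j=0}^{9} (−1)^j C(9,j)·(9−j)!.
Computing: 362880 − 362880 + 181440 − 60480 + 15120 − 3024 + 504 − 72 + 9 − 1 = 133496.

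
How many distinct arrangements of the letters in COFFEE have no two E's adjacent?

There are 6!/(2!·2!) = 180 arrangements of COFFEE in total.
If the two E's are adjacent, glue them into one block, leaving 5 items to arrange: (5)!/(2!) = 60 ways.
Subtracting, 180 − 60 = 120 arrangements keep the E's apart.

120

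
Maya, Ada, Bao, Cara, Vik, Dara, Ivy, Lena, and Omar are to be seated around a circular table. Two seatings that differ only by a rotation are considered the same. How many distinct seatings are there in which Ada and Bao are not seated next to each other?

Without the restriction there are (8)! = 40320 seatings.
Those with Ada next to Bao: fuse the pair into one unit and seat 8 units around a circle — 2·(7)! = 10080.
Subtracting, 40320 − 10080 = 30240.

30240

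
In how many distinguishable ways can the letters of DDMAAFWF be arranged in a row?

The 8 letters of DDMAAFWF have repeats: A appearing twice, D appearing twice, and F appearing twice.
So there are 8! / (2!·2!·2!) = 5040 distinguishable arrangements.

5040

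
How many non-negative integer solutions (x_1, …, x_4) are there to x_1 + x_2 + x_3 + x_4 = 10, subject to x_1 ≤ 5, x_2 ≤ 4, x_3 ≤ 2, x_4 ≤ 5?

Without the upper bounds there are C(13,3) = 286 ways to split 10 among 4 variables.
Subtract solutions that violate a single cap (substitute x_i' = x_i − (cap_i+1)): x_1 ≥ 6 gives C(7,3) = 35; x_2 ≥ 5 gives C(8,3) = 56; x_3 ≥ 3 gives C(10,3) = 120; x_4 ≥ 6 gives C(7,3) = 35. Together 246.
Add back pairs where two caps are both exceeded: 0 + 4 + 0 + 10 + 0 + 4 = 18.
By inclusion–exclusion the count is 286 − 246 + 18 = 58.

58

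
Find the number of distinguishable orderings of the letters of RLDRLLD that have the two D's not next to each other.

Total arrangements of RLDRLLD: 7!/(3!·2!·2!) = 210.
Arrangements with the D's together: treat DD as one letter, giving (6)!/(3!·2!) = 60.
Hence 210 − 60 = 150.

150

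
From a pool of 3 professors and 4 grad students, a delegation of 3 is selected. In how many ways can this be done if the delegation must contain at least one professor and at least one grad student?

Unrestricted: C(7,3) = 35 ways to pick any 3 of the 7.
Subtract selections that omit an entire group: no professors → C(4,3) = 4; no grad students → C(3,3) = 1.
Both groups omitted at once is impossible, so 35 − 5 = 30.

30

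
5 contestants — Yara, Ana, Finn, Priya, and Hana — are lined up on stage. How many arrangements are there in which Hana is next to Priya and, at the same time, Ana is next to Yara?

24

Treat {Hana,Priya} as one block (2 orders) and {Ana,Yara} as another (2 orders).
That leaves 3 units to arrange: 2 × 2 × 3! = 4 × 6 = 24.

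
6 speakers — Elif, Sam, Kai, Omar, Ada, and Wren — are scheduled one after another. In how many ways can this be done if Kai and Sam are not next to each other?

Of the 6! = 720 arrangements, those with Kai and Sam adjacent number 2 × 5! = 240 (treat the pair as a block with 2 internal orders).
So 720 − 240 = 480 arrangements keep them apart.

480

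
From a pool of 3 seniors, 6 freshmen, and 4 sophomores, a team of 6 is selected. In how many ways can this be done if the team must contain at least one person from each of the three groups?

With no constraint there are C(13,6) = 1716 possible selections.
Selections missing a whole group: no seniors → C(10,6) = 210; no freshmen → C(7,6) = 7; no sophomores → C(9,6) = 84.
Add back selections omitting two groups (i.e. drawn from a single group): C(3,6) + C(6,6) + C(4,6) = 1.
By inclusion–exclusion: 1716 − 301 + 1 = 1416.

1416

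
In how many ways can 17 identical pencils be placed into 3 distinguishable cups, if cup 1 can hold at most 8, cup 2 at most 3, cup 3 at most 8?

By stars and bars, unrestricted non-negative solutions to x_1+…+x_3 = 17 number C(17+2,2) = 171.
Subtract solutions that violate a single cap (substitute x_i' = x_i − (cap_i+1)): x_1 ≥ 9 gives C(10,2) = 45; x_2 ≥ 4 gives C(15,2) = 105; x_3 ≥ 9 gives C(10,2) = 45. Together 195.
Add back pairs where two caps are both exceeded: 15 + 0 + 15 = 30.
By inclusion–exclusion the count is 171 − 195 + 30 = 6.

6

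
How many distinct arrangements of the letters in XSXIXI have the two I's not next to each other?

Total arrangements of XSXIXI: 6!/(3!·2!) = 60.
Arrangements with the I's together: treat II as one letter, giving (5)!/(3!) = 20.
Subtracting, 60 − 20 = 40 arrangements keep the I's apart.

40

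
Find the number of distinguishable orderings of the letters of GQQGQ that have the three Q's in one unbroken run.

Treat the 3 copies of Q as a single block. The multiset to arrange is then {QQQ, G, G}, 3 items in all.
That gives (3)!/(2!) = 3 arrangements.

3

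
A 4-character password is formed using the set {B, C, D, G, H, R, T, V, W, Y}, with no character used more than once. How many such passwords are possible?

5040

With no repetition, fill the 4 characters in order: 10 choices, then 9, down to 7.
10 × 9 × 8 × 7 = 5040.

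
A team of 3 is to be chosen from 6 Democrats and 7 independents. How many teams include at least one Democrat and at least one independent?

231

With no constraint there are C(13,3) = 286 possible selections.
Subtract selections that omit an entire group: no Democrats → C(7,3) = 35; no independents → C(6,3) = 20.
Both groups omitted at once is impossible, so 286 − 55 = 231.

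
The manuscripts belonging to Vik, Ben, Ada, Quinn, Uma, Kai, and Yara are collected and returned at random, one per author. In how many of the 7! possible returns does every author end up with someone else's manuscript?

1854

Let Aᵢ be the assignments in which author i gets their own manuscript. We want the size of the complement of A₁∪…∪A_7.
By inclusion–exclusion this is Σ_{j=0}^{7} (−1)^j C(7,j)·(7−j)!.
Computing: 5040 − 5040 + 2520 − 840 + 210 − 42 + 7 − 1 = 1854.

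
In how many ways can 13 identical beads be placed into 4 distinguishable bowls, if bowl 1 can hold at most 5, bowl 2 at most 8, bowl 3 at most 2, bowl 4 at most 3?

By stars and bars, unrestricted non-negative solutions to x_1+…+x_4 = 13 number C(13+3,3) = 560.
Subtract solutions that violate a single cap (substitute x_i' = x_i − (cap_i+1)): x_1 ≥ 6 gives C(10,3) = 120; x_2 ≥ 9 gives C(7,3) = 35; x_3 ≥ 3 gives C(13,3) = 286; x_4 ≥ 4 gives C(12,3) = 220. Together 661.
Add back pairs where two caps are both exceeded: 0 + 35 + 20 + 4 + 1 + 84 = 144.
Subtract triples: 0 + 0 + 1 + 0 = 1.
By inclusion–exclusion the count is 560 − 661 + 144 − 1 = 42.

42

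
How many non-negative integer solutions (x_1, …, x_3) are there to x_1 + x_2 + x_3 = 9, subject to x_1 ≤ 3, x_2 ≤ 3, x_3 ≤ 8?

Ignoring the caps, the number of non-negative solutions to x_1+…+x_3 = 9 is C(11,2) = 55.
Subtract solutions that violate a single cap (substitute x_i' = x_i − (cap_i+1)): x_1 ≥ 4 gives C(7,2) = 21; x_2 ≥ 4 gives C(7,2) = 21; x_3 ≥ 9 gives C(2,2) = 1. Together 43.
Add back pairs where two caps are both exceeded: 3 + 0 + 0 = 3.
By inclusion–exclusion the count is 55 − 43 + 3 = 15.

15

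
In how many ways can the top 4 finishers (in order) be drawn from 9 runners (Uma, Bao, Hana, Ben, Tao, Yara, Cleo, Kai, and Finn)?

3024

There are 9 choices for 1st place, 8 for 2nd, and so on down to 6 for position 4.
That gives 9 × 8 × 7 × 6 = 3024.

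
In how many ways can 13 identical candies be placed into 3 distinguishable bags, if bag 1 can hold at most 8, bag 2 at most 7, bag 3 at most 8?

By stars and bars, unrestricted non-negative solutions to x_1+…+x_3 = 13 number C(13+2,2) = 105.
Subtract solutions that violate a single cap (substitute x_i' = x_i − (cap_i+1)): x_1 ≥ 9 gives C(6,2) = 15; x_2 ≥ 8 gives C(7,2) = 21; x_3 ≥ 9 gives C(6,2) = 15. Together 51.
No two caps can be exceeded simultaneously, so the pair terms are all 0.
By inclusion–exclusion the count is 105 − 51 + 0 = 54.

54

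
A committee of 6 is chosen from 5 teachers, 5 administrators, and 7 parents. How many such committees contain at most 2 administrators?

Split by how many administrators are chosen (0 through 2).
Sum: C(5,0)·C(12,6) + C(5,1)·C(12,5) + C(5,2)·C(12,4) = 924 + 3960 + 4950 = 9834.

9834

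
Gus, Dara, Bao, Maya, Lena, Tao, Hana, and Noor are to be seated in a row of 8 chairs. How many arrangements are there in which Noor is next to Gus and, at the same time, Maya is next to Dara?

2880

Treat {Noor,Gus} as one block (2 orders) and {Maya,Dara} as another (2 orders).
That leaves 6 units to arrange: 2 × 2 × 6! = 4 × 720 = 2880.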